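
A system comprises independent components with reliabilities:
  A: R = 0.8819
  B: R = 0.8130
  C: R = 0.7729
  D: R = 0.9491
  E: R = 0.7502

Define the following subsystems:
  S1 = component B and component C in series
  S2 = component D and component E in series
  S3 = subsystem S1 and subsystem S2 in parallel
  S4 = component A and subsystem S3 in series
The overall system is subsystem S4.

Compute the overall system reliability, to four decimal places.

Series (B and C): 0.813000 × 0.772900 = 0.628368
Series (D and E): 0.949100 × 0.750200 = 0.712015
Parallel ([0.628368] and [0.712015]): 1 − (1 − 0.628368)(1 − 0.712015) = 0.892976
Series (A and [0.892976]): 0.881900 × 0.892976 = 0.7875

0.7875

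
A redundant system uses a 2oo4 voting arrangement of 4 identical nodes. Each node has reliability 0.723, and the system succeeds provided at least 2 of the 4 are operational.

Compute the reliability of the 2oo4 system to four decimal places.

R = Σ_{i=2}^{4} C(4,i) p^i (1−p)^{4−i} with p = 0.723
C(4,2)·0.723^2·0.277^2 = 0.240651
C(4,3)·0.723^3·0.277^1 = 0.418750
C(4,4)·0.723^4·0.277^0 = 0.273246
Sum = 0.9326

0.9326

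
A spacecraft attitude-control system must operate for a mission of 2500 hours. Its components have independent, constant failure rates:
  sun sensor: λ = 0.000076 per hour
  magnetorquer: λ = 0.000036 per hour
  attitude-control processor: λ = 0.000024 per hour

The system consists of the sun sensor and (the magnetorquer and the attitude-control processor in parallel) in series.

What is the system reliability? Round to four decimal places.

R(sun sensor) = exp(−0.000076 × 2500) = 0.826959
R(magnetorquer) = exp(−0.000036 × 2500) = 0.913931
R(attitude-control processor) = exp(−0.000024 × 2500) = 0.941765
Parallel (magnetorquer and attitude-control processor): 1 − (1 − 0.913931)(1 − 0.941765) = 0.994988
Series (sun sensor and [0.994988]): 0.826959 × 0.994988 = 0.8228

0.8228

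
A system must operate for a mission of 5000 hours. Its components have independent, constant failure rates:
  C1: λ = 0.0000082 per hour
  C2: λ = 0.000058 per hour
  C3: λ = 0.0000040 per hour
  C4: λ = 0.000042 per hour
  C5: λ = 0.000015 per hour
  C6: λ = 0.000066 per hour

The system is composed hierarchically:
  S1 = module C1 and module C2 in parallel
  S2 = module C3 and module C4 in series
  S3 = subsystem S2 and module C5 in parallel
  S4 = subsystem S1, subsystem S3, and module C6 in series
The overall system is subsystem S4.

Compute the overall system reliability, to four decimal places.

R(C1) = exp(−0.0000082 × 5000) = 0.959829
R(C2) = exp(−0.000058 × 5000) = 0.748264
R(C3) = exp(−0.0000040 × 5000) = 0.980199
R(C4) = exp(−0.000042 × 5000) = 0.810584
R(C5) = exp(−0.000015 × 5000) = 0.927743
R(C6) = exp(−0.000066 × 5000) = 0.718924
Parallel (C1 and C2): 1 − (1 − 0.959829)(1 − 0.748264) = 0.989888
Series (C3 and C4): 0.980199 × 0.810584 = 0.794534
Parallel ([0.794534] and C5): 1 − (1 − 0.794534)(1 − 0.927743) = 0.985154
Series ([0.989888], [0.985154], and C6): 0.989888 × 0.985154 × 0.718924 = 0.7011

0.7011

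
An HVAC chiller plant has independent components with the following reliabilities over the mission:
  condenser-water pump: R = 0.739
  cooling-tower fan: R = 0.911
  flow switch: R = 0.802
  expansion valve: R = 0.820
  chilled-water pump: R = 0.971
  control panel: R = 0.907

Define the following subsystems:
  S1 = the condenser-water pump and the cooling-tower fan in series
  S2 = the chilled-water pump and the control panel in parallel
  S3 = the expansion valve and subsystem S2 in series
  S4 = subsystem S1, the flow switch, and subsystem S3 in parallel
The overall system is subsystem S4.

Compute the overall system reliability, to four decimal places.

Series (condenser-water pump and cooling-tower fan): 0.739000 × 0.911000 = 0.673229
Parallel (chilled-water pump and control panel): 1 − (1 − 0.971000)(1 − 0.907000) = 0.997303
Series (expansion valve and [0.997303]): 0.820000 × 0.997303 = 0.817788
Parallel ([0.673229], flow switch, and [0.817788]): 1 − (1 − 0.673229)(1 − 0.802000)(1 − 0.817788) = 0.9882

0.9882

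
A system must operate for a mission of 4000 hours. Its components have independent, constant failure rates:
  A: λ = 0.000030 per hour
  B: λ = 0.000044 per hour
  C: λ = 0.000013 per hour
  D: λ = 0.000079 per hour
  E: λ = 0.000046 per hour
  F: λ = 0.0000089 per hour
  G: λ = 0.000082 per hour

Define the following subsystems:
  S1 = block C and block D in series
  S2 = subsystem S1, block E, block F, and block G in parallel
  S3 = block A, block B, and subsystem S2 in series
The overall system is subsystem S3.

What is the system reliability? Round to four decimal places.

0.7434

R(A) = exp(−0.000030 × 4000) = 0.886920
R(B) = exp(−0.000044 × 4000) = 0.838618
R(C) = exp(−0.000013 × 4000) = 0.949329
R(D) = exp(−0.000079 × 4000) = 0.729059
R(E) = exp(−0.000046 × 4000) = 0.831936
R(F) = exp(−0.0000089 × 4000) = 0.965026
R(G) = exp(−0.000082 × 4000) = 0.720363
Series (C and D): 0.949329 × 0.729059 = 0.692117
Parallel ([0.692117], E, F, and G): 1 − (1 − 0.692117)(1 − 0.831936)(1 − 0.965026)(1 − 0.720363) = 0.999494
Series (A, B, and [0.999494]): 0.886920 × 0.838618 × 0.999494 = 0.7434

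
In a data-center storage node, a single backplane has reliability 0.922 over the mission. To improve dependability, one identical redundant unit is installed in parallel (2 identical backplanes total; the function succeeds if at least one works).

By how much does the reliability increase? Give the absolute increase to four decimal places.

0.0719

R_before = 0.922
R_after = 1 − (1 − 0.922)^2 = 0.9939
ΔR = 0.9939 − 0.922 = 0.0719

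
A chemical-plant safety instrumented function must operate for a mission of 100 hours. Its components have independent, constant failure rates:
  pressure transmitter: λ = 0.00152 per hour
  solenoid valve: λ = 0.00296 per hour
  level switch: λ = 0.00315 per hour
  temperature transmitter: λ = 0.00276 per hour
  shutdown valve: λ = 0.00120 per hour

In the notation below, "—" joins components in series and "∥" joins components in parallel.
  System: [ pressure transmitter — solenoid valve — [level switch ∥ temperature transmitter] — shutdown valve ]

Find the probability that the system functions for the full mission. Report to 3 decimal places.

R(pressure transmitter) = exp(−0.00152 × 100) = 0.85899
R(solenoid valve) = exp(−0.00296 × 100) = 0.74379
R(level switch) = exp(−0.00315 × 100) = 0.72979
R(temperature transmitter) = exp(−0.00276 × 100) = 0.75881
R(shutdown valve) = exp(−0.00120 × 100) = 0.88692
Parallel (level switch and temperature transmitter): 1 − (1 − 0.72979)(1 − 0.75881) = 0.93483
Series (pressure transmitter, solenoid valve, [0.93483], and shutdown valve): 0.85899 × 0.74379 × 0.93483 × 0.88692 = 0.530

0.530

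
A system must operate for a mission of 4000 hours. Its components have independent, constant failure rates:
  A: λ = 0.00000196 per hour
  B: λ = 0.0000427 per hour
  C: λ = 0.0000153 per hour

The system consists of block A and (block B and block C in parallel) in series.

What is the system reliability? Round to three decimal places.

0.983

R(A) = exp(−0.00000196 × 4000) = 0.99219
R(B) = exp(−0.0000427 × 4000) = 0.84299
R(C) = exp(−0.0000153 × 4000) = 0.94064
Parallel (B and C): 1 − (1 − 0.84299)(1 − 0.94064) = 0.99068
Series (A and [0.99068]): 0.99219 × 0.99068 = 0.983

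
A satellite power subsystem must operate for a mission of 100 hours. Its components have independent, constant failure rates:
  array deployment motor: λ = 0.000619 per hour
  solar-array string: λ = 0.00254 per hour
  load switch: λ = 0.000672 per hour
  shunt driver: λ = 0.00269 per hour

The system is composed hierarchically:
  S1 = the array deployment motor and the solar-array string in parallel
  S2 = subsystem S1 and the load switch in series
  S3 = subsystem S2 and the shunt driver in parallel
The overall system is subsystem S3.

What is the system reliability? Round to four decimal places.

0.9817

R(array deployment motor) = exp(−0.000619 × 100) = 0.939977
R(solar-array string) = exp(−0.00254 × 100) = 0.775692
R(load switch) = exp(−0.000672 × 100) = 0.935008
R(shunt driver) = exp(−0.00269 × 100) = 0.764143
Parallel (array deployment motor and solar-array string): 1 − (1 − 0.939977)(1 − 0.775692) = 0.986536
Series ([0.986536] and load switch): 0.986536 × 0.935008 = 0.922419
Parallel ([0.922419] and shunt driver): 1 − (1 − 0.922419)(1 − 0.764143) = 0.9817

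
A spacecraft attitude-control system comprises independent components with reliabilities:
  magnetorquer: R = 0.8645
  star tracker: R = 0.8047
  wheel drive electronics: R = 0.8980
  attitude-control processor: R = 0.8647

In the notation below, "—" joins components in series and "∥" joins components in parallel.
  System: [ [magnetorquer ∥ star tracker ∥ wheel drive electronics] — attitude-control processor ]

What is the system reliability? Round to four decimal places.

Parallel (magnetorquer, star tracker, and wheel drive electronics): 1 − (1 − 0.864500)(1 − 0.804700)(1 − 0.898000) = 0.997301
Series ([0.997301] and attitude-control processor): 0.997301 × 0.864700 = 0.8624

0.8624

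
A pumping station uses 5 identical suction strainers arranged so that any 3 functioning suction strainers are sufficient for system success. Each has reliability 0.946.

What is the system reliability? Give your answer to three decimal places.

0.999

R = Σ_{i=3}^{5} C(5,i) p^i (1−p)^{5−i} with p = 0.946
C(5,3)·0.946^3·0.054^2 = 0.02469
C(5,4)·0.946^4·0.054^1 = 0.21624
C(5,5)·0.946^5·0.054^0 = 0.75763
Sum = 0.999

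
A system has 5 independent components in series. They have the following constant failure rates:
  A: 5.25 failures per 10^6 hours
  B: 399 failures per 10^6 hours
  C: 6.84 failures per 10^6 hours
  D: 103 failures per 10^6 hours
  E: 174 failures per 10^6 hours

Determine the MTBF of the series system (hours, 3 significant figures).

1450

Series of exponential components: λ_sys = Σ λ_i
λ_sys = 0.00000525 + 0.000399 + 0.00000684 + 0.000103 + 0.000174 = 6.8809e-04 /h
MTBF = 1 / λ_sys = 1450 h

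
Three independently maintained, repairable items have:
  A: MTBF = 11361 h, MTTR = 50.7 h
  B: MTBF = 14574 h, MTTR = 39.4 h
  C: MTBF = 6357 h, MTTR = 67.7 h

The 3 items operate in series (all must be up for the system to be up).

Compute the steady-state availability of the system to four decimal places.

A(A) = MTBF/(MTBF+MTTR) = 11361/(11361+50.7) = 0.995557
A(B) = MTBF/(MTBF+MTTR) = 14574/(14574+39.4) = 0.997304
A(C) = MTBF/(MTBF+MTTR) = 6357/(6357+67.7) = 0.989463
Series availability: 0.995557 × 0.997304 × 0.989463 = 0.9824

0.9824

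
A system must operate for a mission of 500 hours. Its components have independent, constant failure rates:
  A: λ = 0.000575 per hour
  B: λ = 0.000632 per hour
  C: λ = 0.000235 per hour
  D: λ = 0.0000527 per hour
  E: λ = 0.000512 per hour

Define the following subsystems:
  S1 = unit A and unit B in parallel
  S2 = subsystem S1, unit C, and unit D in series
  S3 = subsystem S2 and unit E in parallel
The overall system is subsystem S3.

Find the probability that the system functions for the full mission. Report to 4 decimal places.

R(A) = exp(−0.000575 × 500) = 0.750137
R(B) = exp(−0.000632 × 500) = 0.729059
R(C) = exp(−0.000235 × 500) = 0.889141
R(D) = exp(−0.0000527 × 500) = 0.973994
R(E) = exp(−0.000512 × 500) = 0.774142
Parallel (A and B): 1 − (1 − 0.750137)(1 − 0.729059) = 0.932302
Series ([0.932302], C, and D): 0.932302 × 0.889141 × 0.973994 = 0.807390
Parallel ([0.807390] and E): 1 − (1 − 0.807390)(1 − 0.774142) = 0.9565

0.9565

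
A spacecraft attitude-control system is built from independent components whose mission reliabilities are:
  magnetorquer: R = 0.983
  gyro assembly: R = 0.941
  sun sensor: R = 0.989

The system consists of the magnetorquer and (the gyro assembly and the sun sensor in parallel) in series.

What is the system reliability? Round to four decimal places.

0.9824

Parallel (gyro assembly and sun sensor): 1 − (1 − 0.941000)(1 − 0.989000) = 0.999351
Series (magnetorquer and [0.999351]): 0.983000 × 0.999351 = 0.9824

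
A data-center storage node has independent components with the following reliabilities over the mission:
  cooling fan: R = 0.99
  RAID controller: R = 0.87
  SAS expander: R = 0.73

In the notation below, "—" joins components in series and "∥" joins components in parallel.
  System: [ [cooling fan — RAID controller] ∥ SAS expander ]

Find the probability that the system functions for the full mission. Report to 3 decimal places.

0.963

Series (cooling fan and RAID controller): 0.99000 × 0.87000 = 0.86130
Parallel ([0.86130] and SAS expander): 1 − (1 − 0.86130)(1 − 0.73000) = 0.963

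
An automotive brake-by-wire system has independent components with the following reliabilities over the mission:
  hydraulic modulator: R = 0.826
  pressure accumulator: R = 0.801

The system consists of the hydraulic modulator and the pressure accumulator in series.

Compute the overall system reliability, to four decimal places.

Series (hydraulic modulator and pressure accumulator): 0.826000 × 0.801000 = 0.6616

0.6616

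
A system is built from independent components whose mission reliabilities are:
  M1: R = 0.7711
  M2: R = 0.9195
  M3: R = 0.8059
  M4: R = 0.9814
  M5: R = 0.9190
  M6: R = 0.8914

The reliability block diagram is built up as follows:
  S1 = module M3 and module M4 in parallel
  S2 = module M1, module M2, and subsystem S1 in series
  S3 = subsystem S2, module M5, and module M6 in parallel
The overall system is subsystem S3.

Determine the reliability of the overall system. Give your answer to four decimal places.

Parallel (M3 and M4): 1 − (1 − 0.805900)(1 − 0.981400) = 0.996390
Series (M1, M2, and [0.996390]): 0.771100 × 0.919500 × 0.996390 = 0.706467
Parallel ([0.706467], M5, and M6): 1 − (1 − 0.706467)(1 − 0.919000)(1 − 0.891400) = 0.9974

0.9974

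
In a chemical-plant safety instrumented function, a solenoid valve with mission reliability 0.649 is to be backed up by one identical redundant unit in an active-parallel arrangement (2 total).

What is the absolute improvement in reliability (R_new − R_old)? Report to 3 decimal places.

0.228

R_before = 0.649
R_after = 1 − (1 − 0.649)^2 = 0.877
ΔR = 0.877 − 0.649 = 0.228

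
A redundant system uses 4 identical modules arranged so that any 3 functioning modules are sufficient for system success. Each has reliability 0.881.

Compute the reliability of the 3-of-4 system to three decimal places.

R = Σ_{i=3}^{4} C(4,i) p^i (1−p)^{4−i} with p = 0.881
C(4,3)·0.881^3·0.119^1 = 0.32549
C(4,4)·0.881^4·0.119^0 = 0.60243
Sum = 0.928

0.928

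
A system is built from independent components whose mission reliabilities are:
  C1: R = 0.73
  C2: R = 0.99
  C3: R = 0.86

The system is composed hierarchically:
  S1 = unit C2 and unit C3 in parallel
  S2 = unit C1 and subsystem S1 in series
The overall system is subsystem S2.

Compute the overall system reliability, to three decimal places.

0.729

Parallel (C2 and C3): 1 − (1 − 0.99000)(1 − 0.86000) = 0.99860
Series (C1 and [0.99860]): 0.73000 × 0.99860 = 0.729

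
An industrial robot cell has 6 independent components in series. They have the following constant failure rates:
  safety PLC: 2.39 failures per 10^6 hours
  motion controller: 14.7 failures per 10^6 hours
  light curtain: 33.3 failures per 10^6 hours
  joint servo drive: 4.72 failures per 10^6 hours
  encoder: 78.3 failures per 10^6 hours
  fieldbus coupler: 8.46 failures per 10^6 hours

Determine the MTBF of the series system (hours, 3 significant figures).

7050

Series of exponential components: λ_sys = Σ λ_i
λ_sys = 0.00000239 + 0.0000147 + 0.0000333 + 0.00000472 + 0.0000783 + 0.00000846 = 1.4187e-04 /h
MTBF = 1 / λ_sys = 7050 h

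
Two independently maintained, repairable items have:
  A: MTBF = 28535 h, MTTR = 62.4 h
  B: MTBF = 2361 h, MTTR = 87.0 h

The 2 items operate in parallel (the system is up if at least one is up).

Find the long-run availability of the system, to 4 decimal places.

0.9999

A(A) = MTBF/(MTBF+MTTR) = 28535/(28535+62.4) = 0.997818
A(B) = MTBF/(MTBF+MTTR) = 2361/(2361+87.0) = 0.964461
Parallel availability: 1 − (1 − 0.997818)(1 − 0.964461) = 0.9999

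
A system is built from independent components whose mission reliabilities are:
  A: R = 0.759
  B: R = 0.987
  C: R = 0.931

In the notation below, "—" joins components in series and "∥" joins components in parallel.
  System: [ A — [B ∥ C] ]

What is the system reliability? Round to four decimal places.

0.7583

Parallel (B and C): 1 − (1 − 0.987000)(1 − 0.931000) = 0.999103
Series (A and [0.999103]): 0.759000 × 0.999103 = 0.7583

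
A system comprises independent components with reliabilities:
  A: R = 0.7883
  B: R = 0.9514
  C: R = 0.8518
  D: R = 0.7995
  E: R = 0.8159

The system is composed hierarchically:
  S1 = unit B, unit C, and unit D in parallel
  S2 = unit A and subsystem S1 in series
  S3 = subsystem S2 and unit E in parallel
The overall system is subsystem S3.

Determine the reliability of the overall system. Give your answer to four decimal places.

0.9608

Parallel (B, C, and D): 1 − (1 − 0.951400)(1 − 0.851800)(1 − 0.799500) = 0.998556
Series (A and [0.998556]): 0.788300 × 0.998556 = 0.787162
Parallel ([0.787162] and E): 1 − (1 − 0.787162)(1 − 0.815900) = 0.9608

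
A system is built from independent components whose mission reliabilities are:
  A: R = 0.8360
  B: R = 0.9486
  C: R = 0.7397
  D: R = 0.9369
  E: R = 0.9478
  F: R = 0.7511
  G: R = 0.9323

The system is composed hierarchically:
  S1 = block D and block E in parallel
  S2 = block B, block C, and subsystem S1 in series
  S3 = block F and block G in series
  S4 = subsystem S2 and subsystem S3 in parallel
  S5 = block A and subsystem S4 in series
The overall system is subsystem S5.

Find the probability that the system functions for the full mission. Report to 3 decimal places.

Parallel (D and E): 1 − (1 − 0.93690)(1 − 0.94780) = 0.99671
Series (B, C, and [0.99671]): 0.94860 × 0.73970 × 0.99671 = 0.69937
Series (F and G): 0.75110 × 0.93230 = 0.70025
Parallel ([0.69937] and [0.70025]): 1 − (1 − 0.69937)(1 − 0.70025) = 0.90989
Series (A and [0.90989]): 0.83600 × 0.90989 = 0.761

0.761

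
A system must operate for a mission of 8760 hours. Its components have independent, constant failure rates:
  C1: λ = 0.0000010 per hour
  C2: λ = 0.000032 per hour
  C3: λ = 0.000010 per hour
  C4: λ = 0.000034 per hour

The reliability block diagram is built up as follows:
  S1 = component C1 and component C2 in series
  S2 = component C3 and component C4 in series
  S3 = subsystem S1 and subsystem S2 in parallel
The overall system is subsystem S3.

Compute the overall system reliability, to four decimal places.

R(C1) = exp(−0.0000010 × 8760) = 0.991278
R(C2) = exp(−0.000032 × 8760) = 0.755542
R(C3) = exp(−0.000010 × 8760) = 0.916127
R(C4) = exp(−0.000034 × 8760) = 0.742420
Series (C1 and C2): 0.991278 × 0.755542 = 0.748952
Series (C3 and C4): 0.916127 × 0.742420 = 0.680151
Parallel ([0.748952] and [0.680151]): 1 − (1 − 0.748952)(1 − 0.680151) = 0.9197

0.9197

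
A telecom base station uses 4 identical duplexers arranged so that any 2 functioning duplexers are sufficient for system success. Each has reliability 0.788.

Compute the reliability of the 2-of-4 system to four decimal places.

R = Σ_{i=2}^{4} C(4,i) p^i (1−p)^{4−i} with p = 0.788
C(4,2)·0.788^2·0.212^2 = 0.167446
C(4,3)·0.788^3·0.212^1 = 0.414930
C(4,4)·0.788^4·0.212^0 = 0.385571
Sum = 0.9679

0.9679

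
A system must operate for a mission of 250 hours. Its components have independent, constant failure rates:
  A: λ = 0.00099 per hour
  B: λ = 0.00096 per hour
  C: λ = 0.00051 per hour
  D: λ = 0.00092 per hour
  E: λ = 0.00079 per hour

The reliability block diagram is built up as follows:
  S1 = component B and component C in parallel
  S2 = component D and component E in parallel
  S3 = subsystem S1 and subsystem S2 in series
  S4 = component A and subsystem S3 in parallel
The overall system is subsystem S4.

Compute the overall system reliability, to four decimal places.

0.9865

R(A) = exp(−0.00099 × 250) = 0.780750
R(B) = exp(−0.00096 × 250) = 0.786628
R(C) = exp(−0.00051 × 250) = 0.880293
R(D) = exp(−0.00092 × 250) = 0.794534
R(E) = exp(−0.00079 × 250) = 0.820780
Parallel (B and C): 1 − (1 − 0.786628)(1 − 0.880293) = 0.974458
Parallel (D and E): 1 − (1 − 0.794534)(1 − 0.820780) = 0.963176
Series ([0.974458] and [0.963176]): 0.974458 × 0.963176 = 0.938575
Parallel (A and [0.938575]): 1 − (1 − 0.780750)(1 − 0.938575) = 0.9865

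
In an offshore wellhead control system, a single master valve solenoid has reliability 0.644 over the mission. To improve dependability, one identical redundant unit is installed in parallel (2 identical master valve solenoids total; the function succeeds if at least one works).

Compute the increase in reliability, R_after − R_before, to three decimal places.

R_before = 0.644
R_after = 1 − (1 − 0.644)^2 = 0.873
ΔR = 0.873 − 0.644 = 0.229

0.229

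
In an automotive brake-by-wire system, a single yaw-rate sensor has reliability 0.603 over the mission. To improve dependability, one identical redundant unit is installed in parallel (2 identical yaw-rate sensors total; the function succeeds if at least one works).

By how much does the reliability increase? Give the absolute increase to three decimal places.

R_before = 0.603
R_after = 1 − (1 − 0.603)^2 = 0.842
ΔR = 0.842 − 0.603 = 0.239

0.239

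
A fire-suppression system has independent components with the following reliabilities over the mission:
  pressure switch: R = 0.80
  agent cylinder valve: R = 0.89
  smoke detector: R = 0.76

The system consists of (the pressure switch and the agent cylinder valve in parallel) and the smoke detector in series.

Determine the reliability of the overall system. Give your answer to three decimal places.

Parallel (pressure switch and agent cylinder valve): 1 − (1 − 0.80000)(1 − 0.89000) = 0.97800
Series ([0.97800] and smoke detector): 0.97800 × 0.76000 = 0.743

0.743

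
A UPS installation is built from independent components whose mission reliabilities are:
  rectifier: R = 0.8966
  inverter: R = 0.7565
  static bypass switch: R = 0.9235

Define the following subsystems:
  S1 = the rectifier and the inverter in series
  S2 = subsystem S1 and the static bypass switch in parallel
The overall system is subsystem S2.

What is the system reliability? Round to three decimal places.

Series (rectifier and inverter): 0.89660 × 0.75650 = 0.67828
Parallel ([0.67828] and static bypass switch): 1 − (1 − 0.67828)(1 − 0.92350) = 0.975

0.975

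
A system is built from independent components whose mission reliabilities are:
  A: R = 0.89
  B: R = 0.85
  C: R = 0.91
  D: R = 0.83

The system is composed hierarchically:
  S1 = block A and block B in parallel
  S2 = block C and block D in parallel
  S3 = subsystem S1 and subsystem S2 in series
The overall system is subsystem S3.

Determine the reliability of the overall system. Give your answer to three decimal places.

0.968

Parallel (A and B): 1 − (1 − 0.89000)(1 − 0.85000) = 0.98350
Parallel (C and D): 1 − (1 − 0.91000)(1 − 0.83000) = 0.98470
Series ([0.98350] and [0.98470]): 0.98350 × 0.98470 = 0.968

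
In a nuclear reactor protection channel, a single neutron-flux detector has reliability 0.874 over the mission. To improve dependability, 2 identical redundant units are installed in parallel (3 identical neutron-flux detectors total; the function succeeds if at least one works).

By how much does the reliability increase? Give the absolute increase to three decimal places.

R_before = 0.874
R_after = 1 − (1 − 0.874)^3 = 0.998
ΔR = 0.998 − 0.874 = 0.124

0.124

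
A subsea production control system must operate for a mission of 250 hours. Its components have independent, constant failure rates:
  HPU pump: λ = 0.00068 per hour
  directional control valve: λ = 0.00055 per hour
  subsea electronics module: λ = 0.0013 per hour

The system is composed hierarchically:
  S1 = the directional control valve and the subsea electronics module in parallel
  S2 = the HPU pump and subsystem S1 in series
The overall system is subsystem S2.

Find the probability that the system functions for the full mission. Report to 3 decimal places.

R(HPU pump) = exp(−0.00068 × 250) = 0.84366
R(directional control valve) = exp(−0.00055 × 250) = 0.87153
R(subsea electronics module) = exp(−0.0013 × 250) = 0.72253
Parallel (directional control valve and subsea electronics module): 1 − (1 − 0.87153)(1 − 0.72253) = 0.96435
Series (HPU pump and [0.96435]): 0.84366 × 0.96435 = 0.814

0.814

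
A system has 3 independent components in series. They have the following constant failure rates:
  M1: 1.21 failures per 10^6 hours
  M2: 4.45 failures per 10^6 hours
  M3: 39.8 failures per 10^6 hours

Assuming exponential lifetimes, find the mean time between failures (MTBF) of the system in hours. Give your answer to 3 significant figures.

22000

Series of exponential components: λ_sys = Σ λ_i
λ_sys = 0.00000121 + 0.00000445 + 0.0000398 = 4.5460e-05 /h
MTBF = 1 / λ_sys = 22000 h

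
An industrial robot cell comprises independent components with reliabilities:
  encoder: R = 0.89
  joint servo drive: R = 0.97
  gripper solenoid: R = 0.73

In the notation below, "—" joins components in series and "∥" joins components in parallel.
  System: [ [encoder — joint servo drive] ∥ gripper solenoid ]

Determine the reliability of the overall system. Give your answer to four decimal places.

Series (encoder and joint servo drive): 0.890000 × 0.970000 = 0.863300
Parallel ([0.863300] and gripper solenoid): 1 − (1 − 0.863300)(1 − 0.730000) = 0.9631

0.9631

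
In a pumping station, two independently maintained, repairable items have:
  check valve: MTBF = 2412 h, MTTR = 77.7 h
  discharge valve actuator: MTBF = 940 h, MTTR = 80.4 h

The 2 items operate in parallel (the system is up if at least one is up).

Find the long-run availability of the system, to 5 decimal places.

0.99754

A(check valve) = MTBF/(MTBF+MTTR) = 2412/(2412+77.7) = 0.968791
A(discharge valve actuator) = MTBF/(MTBF+MTTR) = 940/(940+80.4) = 0.921207
Parallel availability: 1 − (1 − 0.968791)(1 − 0.921207) = 0.99754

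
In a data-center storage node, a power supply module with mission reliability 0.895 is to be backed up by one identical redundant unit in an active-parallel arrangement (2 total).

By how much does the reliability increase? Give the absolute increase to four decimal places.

R_before = 0.895
R_after = 1 − (1 − 0.895)^2 = 0.9890
ΔR = 0.9890 − 0.895 = 0.0940

0.0940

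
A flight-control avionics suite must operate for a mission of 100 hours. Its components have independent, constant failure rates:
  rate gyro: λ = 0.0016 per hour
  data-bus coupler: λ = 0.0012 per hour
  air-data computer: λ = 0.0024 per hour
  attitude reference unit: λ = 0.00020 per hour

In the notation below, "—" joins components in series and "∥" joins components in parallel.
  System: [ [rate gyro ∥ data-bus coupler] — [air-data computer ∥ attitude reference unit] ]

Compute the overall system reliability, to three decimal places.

0.979

R(rate gyro) = exp(−0.0016 × 100) = 0.85214
R(data-bus coupler) = exp(−0.0012 × 100) = 0.88692
R(air-data computer) = exp(−0.0024 × 100) = 0.78663
R(attitude reference unit) = exp(−0.00020 × 100) = 0.98020
Parallel (rate gyro and data-bus coupler): 1 − (1 − 0.85214)(1 − 0.88692) = 0.98328
Parallel (air-data computer and attitude reference unit): 1 − (1 − 0.78663)(1 − 0.98020) = 0.99578
Series ([0.98328] and [0.99578]): 0.98328 × 0.99578 = 0.979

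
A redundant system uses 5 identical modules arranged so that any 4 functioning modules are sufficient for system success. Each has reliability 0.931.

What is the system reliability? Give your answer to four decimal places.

0.9586

R = Σ_{i=4}^{5} C(5,i) p^i (1−p)^{5−i} with p = 0.931
C(5,4)·0.931^4·0.069^1 = 0.259190
C(5,5)·0.931^5·0.069^0 = 0.699437
Sum = 0.9586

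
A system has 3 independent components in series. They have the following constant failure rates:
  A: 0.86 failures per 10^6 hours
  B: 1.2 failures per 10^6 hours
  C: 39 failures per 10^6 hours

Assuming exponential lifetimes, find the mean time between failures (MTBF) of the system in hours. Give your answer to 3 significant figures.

24400

Series of exponential components: λ_sys = Σ λ_i
λ_sys = 0.00000086 + 0.0000012 + 0.000039 = 4.1060e-05 /h
MTBF = 1 / λ_sys = 24400 h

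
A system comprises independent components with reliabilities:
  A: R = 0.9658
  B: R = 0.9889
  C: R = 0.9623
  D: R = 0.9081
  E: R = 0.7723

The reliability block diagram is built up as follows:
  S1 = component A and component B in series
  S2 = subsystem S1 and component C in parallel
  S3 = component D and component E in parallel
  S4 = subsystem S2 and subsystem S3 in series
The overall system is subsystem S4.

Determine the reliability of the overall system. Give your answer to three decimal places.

0.977

Series (A and B): 0.96580 × 0.98890 = 0.95508
Parallel ([0.95508] and C): 1 − (1 − 0.95508)(1 − 0.96230) = 0.99831
Parallel (D and E): 1 − (1 − 0.90810)(1 − 0.77230) = 0.97907
Series ([0.99831] and [0.97907]): 0.99831 × 0.97907 = 0.977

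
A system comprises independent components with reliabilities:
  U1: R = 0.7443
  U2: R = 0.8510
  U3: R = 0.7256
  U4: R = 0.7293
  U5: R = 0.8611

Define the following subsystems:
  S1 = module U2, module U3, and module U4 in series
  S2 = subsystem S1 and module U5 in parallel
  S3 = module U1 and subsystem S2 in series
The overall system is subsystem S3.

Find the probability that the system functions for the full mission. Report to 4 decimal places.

Series (U2, U3, and U4): 0.851000 × 0.725600 × 0.729300 = 0.450332
Parallel ([0.450332] and U5): 1 − (1 − 0.450332)(1 − 0.861100) = 0.923651
Series (U1 and [0.923651]): 0.744300 × 0.923651 = 0.6875

0.6875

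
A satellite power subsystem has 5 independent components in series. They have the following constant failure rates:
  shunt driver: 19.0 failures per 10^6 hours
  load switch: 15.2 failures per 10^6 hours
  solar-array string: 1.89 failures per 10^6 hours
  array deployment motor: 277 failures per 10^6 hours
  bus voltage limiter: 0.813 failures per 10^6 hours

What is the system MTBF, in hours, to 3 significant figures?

Series of exponential components: λ_sys = Σ λ_i
λ_sys = 0.0000190 + 0.0000152 + 0.00000189 + 0.000277 + 0.000000813 = 3.1390e-04 /h
MTBF = 1 / λ_sys = 3190 h

3190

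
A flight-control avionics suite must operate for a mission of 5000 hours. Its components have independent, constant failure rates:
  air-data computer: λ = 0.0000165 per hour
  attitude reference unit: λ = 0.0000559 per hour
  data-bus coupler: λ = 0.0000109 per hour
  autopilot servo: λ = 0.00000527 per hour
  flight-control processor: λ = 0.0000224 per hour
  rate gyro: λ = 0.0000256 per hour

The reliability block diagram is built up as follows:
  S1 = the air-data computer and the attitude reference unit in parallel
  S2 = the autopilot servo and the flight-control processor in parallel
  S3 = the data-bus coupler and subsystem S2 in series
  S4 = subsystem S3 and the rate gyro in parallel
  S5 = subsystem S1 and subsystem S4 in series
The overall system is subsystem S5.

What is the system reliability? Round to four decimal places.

R(air-data computer) = exp(−0.0000165 × 5000) = 0.920811
R(attitude reference unit) = exp(−0.0000559 × 5000) = 0.756162
R(data-bus coupler) = exp(−0.0000109 × 5000) = 0.946959
R(autopilot servo) = exp(−0.00000527 × 5000) = 0.973994
R(flight-control processor) = exp(−0.0000224 × 5000) = 0.894044
R(rate gyro) = exp(−0.0000256 × 5000) = 0.879853
Parallel (air-data computer and attitude reference unit): 1 − (1 − 0.920811)(1 − 0.756162) = 0.980691
Parallel (autopilot servo and flight-control processor): 1 − (1 − 0.973994)(1 − 0.894044) = 0.997245
Series (data-bus coupler and [0.997245]): 0.946959 × 0.997245 = 0.944350
Parallel ([0.944350] and rate gyro): 1 − (1 − 0.944350)(1 − 0.879853) = 0.993314
Series ([0.980691] and [0.993314]): 0.980691 × 0.993314 = 0.9741

0.9741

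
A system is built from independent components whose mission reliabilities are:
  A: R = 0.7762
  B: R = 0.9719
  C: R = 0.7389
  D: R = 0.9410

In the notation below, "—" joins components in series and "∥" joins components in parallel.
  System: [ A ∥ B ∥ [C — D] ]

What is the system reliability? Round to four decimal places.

0.9981

Series (C and D): 0.738900 × 0.941000 = 0.695305
Parallel (A, B, and [0.695305]): 1 − (1 − 0.776200)(1 − 0.971900)(1 − 0.695305) = 0.9981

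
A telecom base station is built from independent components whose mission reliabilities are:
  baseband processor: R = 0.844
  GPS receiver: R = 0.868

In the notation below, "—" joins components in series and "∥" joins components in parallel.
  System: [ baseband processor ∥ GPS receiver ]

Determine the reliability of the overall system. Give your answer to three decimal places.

0.979

Parallel (baseband processor and GPS receiver): 1 − (1 − 0.84400)(1 − 0.86800) = 0.979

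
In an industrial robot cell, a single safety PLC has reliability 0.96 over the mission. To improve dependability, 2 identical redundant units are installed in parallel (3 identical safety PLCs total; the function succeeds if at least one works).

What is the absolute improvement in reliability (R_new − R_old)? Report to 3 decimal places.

0.040

R_before = 0.96
R_after = 1 − (1 − 0.96)^3 = 1.000
ΔR = 1.000 − 0.96 = 0.040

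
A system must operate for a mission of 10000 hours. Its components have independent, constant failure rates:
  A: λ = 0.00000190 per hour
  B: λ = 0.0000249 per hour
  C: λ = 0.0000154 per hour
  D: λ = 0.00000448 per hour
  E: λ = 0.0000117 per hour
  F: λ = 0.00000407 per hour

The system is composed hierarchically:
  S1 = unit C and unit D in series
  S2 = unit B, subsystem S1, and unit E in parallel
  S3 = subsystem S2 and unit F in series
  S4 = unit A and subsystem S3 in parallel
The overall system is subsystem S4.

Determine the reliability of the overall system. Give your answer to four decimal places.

0.9992

R(A) = exp(−0.00000190 × 10000) = 0.981179
R(B) = exp(−0.0000249 × 10000) = 0.779580
R(C) = exp(−0.0000154 × 10000) = 0.857272
R(D) = exp(−0.00000448 × 10000) = 0.956189
R(E) = exp(−0.0000117 × 10000) = 0.889585
R(F) = exp(−0.00000407 × 10000) = 0.960117
Series (C and D): 0.857272 × 0.956189 = 0.819714
Parallel (B, [0.819714], and E): 1 − (1 − 0.779580)(1 − 0.819714)(1 − 0.889585) = 0.995612
Series ([0.995612] and F): 0.995612 × 0.960117 = 0.955904
Parallel (A and [0.955904]): 1 − (1 − 0.981179)(1 − 0.955904) = 0.9992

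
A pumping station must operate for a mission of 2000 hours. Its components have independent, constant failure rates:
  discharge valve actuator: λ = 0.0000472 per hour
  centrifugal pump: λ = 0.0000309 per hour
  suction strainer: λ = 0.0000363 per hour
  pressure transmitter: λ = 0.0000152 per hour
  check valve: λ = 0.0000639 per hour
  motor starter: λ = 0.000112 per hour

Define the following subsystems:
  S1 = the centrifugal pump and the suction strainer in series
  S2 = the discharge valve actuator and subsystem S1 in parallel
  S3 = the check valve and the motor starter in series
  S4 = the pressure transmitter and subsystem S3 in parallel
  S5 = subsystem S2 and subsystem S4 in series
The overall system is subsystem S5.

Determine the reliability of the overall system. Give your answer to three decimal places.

0.980

R(discharge valve actuator) = exp(−0.0000472 × 2000) = 0.90992
R(centrifugal pump) = exp(−0.0000309 × 2000) = 0.94007
R(suction strainer) = exp(−0.0000363 × 2000) = 0.92997
R(pressure transmitter) = exp(−0.0000152 × 2000) = 0.97006
R(check valve) = exp(−0.0000639 × 2000) = 0.88003
R(motor starter) = exp(−0.000112 × 2000) = 0.79932
Series (centrifugal pump and suction strainer): 0.94007 × 0.92997 = 0.87424
Parallel (discharge valve actuator and [0.87424]): 1 − (1 − 0.90992)(1 − 0.87424) = 0.98867
Series (check valve and motor starter): 0.88003 × 0.79932 = 0.70343
Parallel (pressure transmitter and [0.70343]): 1 − (1 − 0.97006)(1 − 0.70343) = 0.99112
Series ([0.98867] and [0.99112]): 0.98867 × 0.99112 = 0.980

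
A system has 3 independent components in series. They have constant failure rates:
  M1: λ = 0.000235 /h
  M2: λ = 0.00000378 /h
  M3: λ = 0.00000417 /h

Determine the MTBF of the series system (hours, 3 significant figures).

4120

Series of exponential components: λ_sys = Σ λ_i
λ_sys = 0.000235 + 0.00000378 + 0.00000417 = 2.4295e-04 /h
MTBF = 1 / λ_sys = 4120 h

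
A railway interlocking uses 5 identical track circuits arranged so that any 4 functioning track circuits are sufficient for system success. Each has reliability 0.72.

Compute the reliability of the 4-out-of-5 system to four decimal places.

R = Σ_{i=4}^{5} C(5,i) p^i (1−p)^{5−i} with p = 0.72
C(5,4)·0.72^4·0.28^1 = 0.376234
C(5,5)·0.72^5·0.28^0 = 0.193492
Sum = 0.5697

0.5697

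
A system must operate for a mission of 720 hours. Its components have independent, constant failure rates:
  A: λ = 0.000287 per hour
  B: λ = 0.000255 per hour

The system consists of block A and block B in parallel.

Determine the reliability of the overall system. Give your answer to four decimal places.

R(A) = exp(−0.000287 × 720) = 0.813312
R(B) = exp(−0.000255 × 720) = 0.832269
Parallel (A and B): 1 − (1 − 0.813312)(1 − 0.832269) = 0.9687

0.9687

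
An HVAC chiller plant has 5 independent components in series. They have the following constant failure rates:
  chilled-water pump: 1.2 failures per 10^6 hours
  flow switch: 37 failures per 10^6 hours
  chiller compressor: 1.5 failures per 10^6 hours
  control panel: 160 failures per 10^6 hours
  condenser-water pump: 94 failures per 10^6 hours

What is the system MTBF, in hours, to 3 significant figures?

3400

Series of exponential components: λ_sys = Σ λ_i
λ_sys = 0.0000012 + 0.000037 + 0.0000015 + 0.00016 + 0.000094 = 2.9370e-04 /h
MTBF = 1 / λ_sys = 3400 h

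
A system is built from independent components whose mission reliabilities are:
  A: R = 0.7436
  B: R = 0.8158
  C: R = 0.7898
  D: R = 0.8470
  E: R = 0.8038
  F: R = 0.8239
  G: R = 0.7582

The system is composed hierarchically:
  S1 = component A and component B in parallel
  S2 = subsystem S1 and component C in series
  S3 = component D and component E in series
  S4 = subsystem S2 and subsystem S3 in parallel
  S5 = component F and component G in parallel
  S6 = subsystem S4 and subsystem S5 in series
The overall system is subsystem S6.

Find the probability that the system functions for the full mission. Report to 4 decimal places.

0.8818

Parallel (A and B): 1 − (1 − 0.743600)(1 − 0.815800) = 0.952771
Series ([0.952771] and C): 0.952771 × 0.789800 = 0.752499
Series (D and E): 0.847000 × 0.803800 = 0.680819
Parallel ([0.752499] and [0.680819]): 1 − (1 − 0.752499)(1 − 0.680819) = 0.921002
Parallel (F and G): 1 − (1 − 0.823900)(1 − 0.758200) = 0.957419
Series ([0.921002] and [0.957419]): 0.921002 × 0.957419 = 0.8818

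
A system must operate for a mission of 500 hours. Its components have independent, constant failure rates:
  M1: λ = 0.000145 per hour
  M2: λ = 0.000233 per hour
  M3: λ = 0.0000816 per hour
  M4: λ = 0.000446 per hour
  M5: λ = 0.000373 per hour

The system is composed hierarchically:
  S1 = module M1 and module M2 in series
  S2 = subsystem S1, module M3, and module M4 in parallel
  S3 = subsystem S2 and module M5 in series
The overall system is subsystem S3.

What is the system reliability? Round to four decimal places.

R(M1) = exp(−0.000145 × 500) = 0.930066
R(M2) = exp(−0.000233 × 500) = 0.890030
R(M3) = exp(−0.0000816 × 500) = 0.960021
R(M4) = exp(−0.000446 × 500) = 0.800115
R(M5) = exp(−0.000373 × 500) = 0.829859
Series (M1 and M2): 0.930066 × 0.890030 = 0.827787
Parallel ([0.827787], M3, and M4): 1 − (1 − 0.827787)(1 − 0.960021)(1 − 0.800115) = 0.998624
Series ([0.998624] and M5): 0.998624 × 0.829859 = 0.8287

0.8287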